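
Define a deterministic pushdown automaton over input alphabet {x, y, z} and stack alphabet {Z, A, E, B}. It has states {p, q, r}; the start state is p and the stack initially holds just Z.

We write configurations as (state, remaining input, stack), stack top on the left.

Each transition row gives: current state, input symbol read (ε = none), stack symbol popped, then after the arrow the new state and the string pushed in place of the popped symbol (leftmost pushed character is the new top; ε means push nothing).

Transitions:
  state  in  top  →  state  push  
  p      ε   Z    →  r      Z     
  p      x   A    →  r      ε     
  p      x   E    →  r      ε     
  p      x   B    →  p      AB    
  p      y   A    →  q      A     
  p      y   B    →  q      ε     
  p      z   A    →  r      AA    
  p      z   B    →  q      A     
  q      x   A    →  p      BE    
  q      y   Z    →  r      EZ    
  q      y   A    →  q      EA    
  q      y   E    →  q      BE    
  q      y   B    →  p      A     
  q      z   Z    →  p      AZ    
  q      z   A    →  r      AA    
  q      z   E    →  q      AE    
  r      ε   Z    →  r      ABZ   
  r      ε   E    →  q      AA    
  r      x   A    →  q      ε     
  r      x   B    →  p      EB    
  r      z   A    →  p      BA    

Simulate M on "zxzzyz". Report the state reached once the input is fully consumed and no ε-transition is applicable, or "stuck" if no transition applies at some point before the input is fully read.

r

(p, zxzzyz, Z)
  ε-move, top Z: go to r, push Z → (r, zxzzyz, Z)
  ε-move, top Z: go to r, push ABZ → (r, zxzzyz, ABZ)
  read z, top A: go to p, push BA → (p, xzzyz, BABZ)
  read x, top B: go to p, push AB → (p, zzyz, ABABZ)
  read z, top A: go to r, push AA → (r, zyz, AABABZ)
  read z, top A: go to p, push BA → (p, yz, BAABABZ)
  read y, top B: go to q, push ε → (q, z, AABABZ)
  read z, top A: go to r, push AA → (r, ε, AAABABZ)
All input consumed; M is in state r.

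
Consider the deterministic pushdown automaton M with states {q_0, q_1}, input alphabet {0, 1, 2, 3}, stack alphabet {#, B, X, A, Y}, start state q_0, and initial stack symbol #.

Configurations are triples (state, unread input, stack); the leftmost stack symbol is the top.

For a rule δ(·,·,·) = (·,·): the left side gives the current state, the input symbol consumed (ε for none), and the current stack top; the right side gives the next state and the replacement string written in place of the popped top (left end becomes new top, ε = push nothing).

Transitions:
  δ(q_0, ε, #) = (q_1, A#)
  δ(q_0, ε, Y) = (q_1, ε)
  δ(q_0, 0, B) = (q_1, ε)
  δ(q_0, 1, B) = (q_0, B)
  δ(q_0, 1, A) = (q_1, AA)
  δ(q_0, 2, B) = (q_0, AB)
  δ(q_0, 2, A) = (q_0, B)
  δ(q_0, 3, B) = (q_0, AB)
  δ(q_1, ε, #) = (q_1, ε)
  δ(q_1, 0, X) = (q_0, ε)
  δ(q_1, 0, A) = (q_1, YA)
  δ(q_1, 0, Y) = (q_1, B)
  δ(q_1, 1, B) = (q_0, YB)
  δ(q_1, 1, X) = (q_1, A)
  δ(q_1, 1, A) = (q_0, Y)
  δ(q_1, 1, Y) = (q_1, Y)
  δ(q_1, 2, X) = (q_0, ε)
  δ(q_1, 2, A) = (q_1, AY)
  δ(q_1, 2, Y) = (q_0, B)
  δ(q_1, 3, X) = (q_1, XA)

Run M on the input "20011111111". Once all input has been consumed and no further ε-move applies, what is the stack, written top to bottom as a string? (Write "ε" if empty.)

BAY#

(q_0, 20011111111, #)
  ε-move, top #: go to q_1, push A# → (q_1, 20011111111, A#)
  read 2, top A: go to q_1, push AY → (q_1, 0011111111, AY#)
  read 0, top A: go to q_1, push YA → (q_1, 011111111, YAY#)
  read 0, top Y: go to q_1, push B → (q_1, 11111111, BAY#)
  read 1, top B: go to q_0, push YB → (q_0, 1111111, YBAY#)
  ε-move, top Y: go to q_1, push ε → (q_1, 1111111, BAY#)
  read 1, top B: go to q_0, push YB → (q_0, 111111, YBAY#)
  ε-move, top Y: go to q_1, push ε → (q_1, 111111, BAY#)
  read 1, top B: go to q_0, push YB → (q_0, 11111, YBAY#)
  ε-move, top Y: go to q_1, push ε → (q_1, 11111, BAY#)
  read 1, top B: go to q_0, push YB → (q_0, 1111, YBAY#)
  ε-move, top Y: go to q_1, push ε → (q_1, 1111, BAY#)
  read 1, top B: go to q_0, push YB → (q_0, 111, YBAY#)
  ε-move, top Y: go to q_1, push ε → (q_1, 111, BAY#)
  read 1, top B: go to q_0, push YB → (q_0, 11, YBAY#)
  ε-move, top Y: go to q_1, push ε → (q_1, 11, BAY#)
  read 1, top B: go to q_0, push YB → (q_0, 1, YBAY#)
  ε-move, top Y: go to q_1, push ε → (q_1, 1, BAY#)
  read 1, top B: go to q_0, push YB → (q_0, ε, YBAY#)
  ε-move, top Y: go to q_1, push ε → (q_1, ε, BAY#)
All input consumed in state q_1 with stack BAY#.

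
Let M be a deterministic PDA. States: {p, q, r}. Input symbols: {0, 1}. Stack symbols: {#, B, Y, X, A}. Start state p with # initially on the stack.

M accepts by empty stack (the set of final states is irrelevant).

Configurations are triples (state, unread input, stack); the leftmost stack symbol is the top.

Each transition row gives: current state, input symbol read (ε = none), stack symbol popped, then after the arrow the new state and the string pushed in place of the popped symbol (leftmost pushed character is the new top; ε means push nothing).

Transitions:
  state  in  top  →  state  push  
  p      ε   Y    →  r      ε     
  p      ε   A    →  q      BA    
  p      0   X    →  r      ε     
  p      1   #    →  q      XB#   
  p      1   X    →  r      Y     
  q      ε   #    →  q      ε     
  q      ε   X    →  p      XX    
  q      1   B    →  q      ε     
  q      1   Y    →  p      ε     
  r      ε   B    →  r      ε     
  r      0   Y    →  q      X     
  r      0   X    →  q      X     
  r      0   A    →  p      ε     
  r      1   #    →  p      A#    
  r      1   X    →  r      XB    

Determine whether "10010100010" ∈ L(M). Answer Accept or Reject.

(p, 10010100010, #)
  read 1, top #: go to q, push XB# → (q, 0010100010, XB#)
  ε-move, top X: go to p, push XX → (p, 0010100010, XXB#)
  read 0, top X: go to r, push ε → (r, 010100010, XB#)
  read 0, top X: go to q, push X → (q, 10100010, XB#)
  ε-move, top X: go to p, push XX → (p, 10100010, XXB#)
  read 1, top X: go to r, push Y → (r, 0100010, YXB#)
  read 0, top Y: go to q, push X → (q, 100010, XXB#)
  ε-move, top X: go to p, push XX → (p, 100010, XXXB#)
  read 1, top X: go to r, push Y → (r, 00010, YXXB#)
  read 0, top Y: go to q, push X → (q, 0010, XXXB#)
  ε-move, top X: go to p, push XX → (p, 0010, XXXXB#)
  read 0, top X: go to r, push ε → (r, 010, XXXB#)
  read 0, top X: go to q, push X → (q, 10, XXXB#)
  ε-move, top X: go to p, push XX → (p, 10, XXXXB#)
  read 1, top X: go to r, push Y → (r, 0, YXXXB#)
  read 0, top Y: go to q, push X → (q, ε, XXXXB#)
  ε-move, top X: go to p, push XX → (p, ε, XXXXXB#)
All input consumed; stack is XXXXXB#, not empty, and no further ε-move applies.

Reject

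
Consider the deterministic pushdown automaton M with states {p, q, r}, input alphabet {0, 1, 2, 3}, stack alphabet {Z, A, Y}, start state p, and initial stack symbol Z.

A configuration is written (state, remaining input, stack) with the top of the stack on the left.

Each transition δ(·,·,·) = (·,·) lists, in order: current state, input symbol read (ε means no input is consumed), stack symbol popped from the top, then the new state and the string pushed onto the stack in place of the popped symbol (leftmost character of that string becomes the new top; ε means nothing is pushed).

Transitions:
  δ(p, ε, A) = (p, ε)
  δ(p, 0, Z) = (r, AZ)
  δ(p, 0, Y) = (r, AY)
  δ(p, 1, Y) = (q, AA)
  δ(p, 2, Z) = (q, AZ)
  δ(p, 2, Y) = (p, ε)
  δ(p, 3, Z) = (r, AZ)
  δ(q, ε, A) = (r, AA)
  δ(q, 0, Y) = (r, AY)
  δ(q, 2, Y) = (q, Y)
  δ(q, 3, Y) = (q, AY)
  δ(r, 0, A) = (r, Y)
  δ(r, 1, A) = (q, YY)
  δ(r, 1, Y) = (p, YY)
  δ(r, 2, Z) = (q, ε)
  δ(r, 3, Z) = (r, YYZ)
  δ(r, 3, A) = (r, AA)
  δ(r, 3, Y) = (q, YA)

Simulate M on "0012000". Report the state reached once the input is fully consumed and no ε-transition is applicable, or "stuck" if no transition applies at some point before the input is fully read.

stuck

(p, 0012000, Z)
  read 0, top Z: go to r, push AZ → (r, 012000, AZ)
  read 0, top A: go to r, push Y → (r, 12000, YZ)
  read 1, top Y: go to p, push YY → (p, 2000, YYZ)
  read 2, top Y: go to p, push ε → (p, 000, YZ)
  read 0, top Y: go to r, push AY → (r, 00, AYZ)
  read 0, top A: go to r, push Y → (r, 0, YYZ)
No transition for (r, 0, top Y); M blocks with input 0 remaining.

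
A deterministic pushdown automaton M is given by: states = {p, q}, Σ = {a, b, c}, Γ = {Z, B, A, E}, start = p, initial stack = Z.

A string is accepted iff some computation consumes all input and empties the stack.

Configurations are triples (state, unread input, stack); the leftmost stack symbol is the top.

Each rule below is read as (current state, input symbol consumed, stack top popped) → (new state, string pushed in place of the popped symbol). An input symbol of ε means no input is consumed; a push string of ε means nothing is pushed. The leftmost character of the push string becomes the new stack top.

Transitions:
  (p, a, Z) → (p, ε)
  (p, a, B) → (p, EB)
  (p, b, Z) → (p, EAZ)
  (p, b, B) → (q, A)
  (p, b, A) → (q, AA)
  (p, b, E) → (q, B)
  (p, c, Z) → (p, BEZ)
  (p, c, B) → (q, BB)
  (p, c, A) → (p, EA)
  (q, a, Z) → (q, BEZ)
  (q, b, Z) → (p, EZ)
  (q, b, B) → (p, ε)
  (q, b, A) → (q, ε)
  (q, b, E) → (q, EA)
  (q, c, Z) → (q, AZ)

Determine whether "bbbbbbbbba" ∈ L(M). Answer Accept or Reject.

(p, bbbbbbbbba, Z) ⊢ (p, bbbbbbbba, EAZ) ⊢ (q, bbbbbbba, BAZ) ⊢ (p, bbbbbba, AZ) ⊢ (q, bbbbba, AAZ) ⊢ (q, bbbba, AZ) ⊢ (q, bbba, Z) ⊢ (p, bba, EZ) ⊢ (q, ba, BZ) ⊢ (p, a, Z) ⊢ (p, ε, ε)
All input consumed and the stack is empty.

Accept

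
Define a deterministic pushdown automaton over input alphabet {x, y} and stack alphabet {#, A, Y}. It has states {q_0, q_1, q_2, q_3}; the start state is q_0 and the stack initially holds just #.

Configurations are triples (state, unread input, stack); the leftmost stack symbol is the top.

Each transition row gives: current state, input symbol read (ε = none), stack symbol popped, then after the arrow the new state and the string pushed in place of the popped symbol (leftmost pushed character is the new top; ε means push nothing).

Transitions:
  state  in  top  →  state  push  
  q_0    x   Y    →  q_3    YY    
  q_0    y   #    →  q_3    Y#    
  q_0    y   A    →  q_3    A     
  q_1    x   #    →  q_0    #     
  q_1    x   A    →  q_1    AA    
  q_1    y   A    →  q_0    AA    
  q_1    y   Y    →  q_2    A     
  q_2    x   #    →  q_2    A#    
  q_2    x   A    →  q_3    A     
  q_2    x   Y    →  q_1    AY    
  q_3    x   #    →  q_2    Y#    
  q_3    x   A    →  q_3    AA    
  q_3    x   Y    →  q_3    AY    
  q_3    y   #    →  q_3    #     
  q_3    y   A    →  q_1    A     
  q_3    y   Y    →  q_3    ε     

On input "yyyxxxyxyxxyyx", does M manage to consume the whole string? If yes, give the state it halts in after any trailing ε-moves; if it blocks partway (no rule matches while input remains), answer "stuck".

(q_0, yyyxxxyxyxxyyx, #)
  read y, top #: go to q_3, push Y# → (q_3, yyxxxyxyxxyyx, Y#)
  read y, top Y: go to q_3, push ε → (q_3, yxxxyxyxxyyx, #)
  read y, top #: go to q_3, push # → (q_3, xxxyxyxxyyx, #)
  read x, top #: go to q_2, push Y# → (q_2, xxyxyxxyyx, Y#)
  read x, top Y: go to q_1, push AY → (q_1, xyxyxxyyx, AY#)
  read x, top A: go to q_1, push AA → (q_1, yxyxxyyx, AAY#)
  read y, top A: go to q_0, push AA → (q_0, xyxxyyx, AAAY#)
No transition for (q_0, x, top A); M blocks with input xyxxyyx remaining.

stuck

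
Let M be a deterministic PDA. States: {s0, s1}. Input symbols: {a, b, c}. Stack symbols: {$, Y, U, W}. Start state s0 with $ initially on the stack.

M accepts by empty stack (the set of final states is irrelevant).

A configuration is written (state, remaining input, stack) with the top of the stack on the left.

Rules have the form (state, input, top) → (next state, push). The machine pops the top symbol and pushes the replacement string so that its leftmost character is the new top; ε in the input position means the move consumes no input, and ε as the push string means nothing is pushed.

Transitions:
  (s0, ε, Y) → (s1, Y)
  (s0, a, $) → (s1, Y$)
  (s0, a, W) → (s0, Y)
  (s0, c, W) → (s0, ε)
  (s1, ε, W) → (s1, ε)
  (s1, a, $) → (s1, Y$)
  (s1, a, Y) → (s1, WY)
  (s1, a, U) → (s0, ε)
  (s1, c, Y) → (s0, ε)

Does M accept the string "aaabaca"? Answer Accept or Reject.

Reject

(s0, aaabaca, $) ⊢ (s1, aabaca, Y$) ⊢ (s1, abaca, WY$) ⊢ (s1, abaca, Y$) ⊢ (s1, baca, WY$) ⊢ (s1, baca, Y$)
No transition applies at (s1, baca, Y$); input not fully consumed.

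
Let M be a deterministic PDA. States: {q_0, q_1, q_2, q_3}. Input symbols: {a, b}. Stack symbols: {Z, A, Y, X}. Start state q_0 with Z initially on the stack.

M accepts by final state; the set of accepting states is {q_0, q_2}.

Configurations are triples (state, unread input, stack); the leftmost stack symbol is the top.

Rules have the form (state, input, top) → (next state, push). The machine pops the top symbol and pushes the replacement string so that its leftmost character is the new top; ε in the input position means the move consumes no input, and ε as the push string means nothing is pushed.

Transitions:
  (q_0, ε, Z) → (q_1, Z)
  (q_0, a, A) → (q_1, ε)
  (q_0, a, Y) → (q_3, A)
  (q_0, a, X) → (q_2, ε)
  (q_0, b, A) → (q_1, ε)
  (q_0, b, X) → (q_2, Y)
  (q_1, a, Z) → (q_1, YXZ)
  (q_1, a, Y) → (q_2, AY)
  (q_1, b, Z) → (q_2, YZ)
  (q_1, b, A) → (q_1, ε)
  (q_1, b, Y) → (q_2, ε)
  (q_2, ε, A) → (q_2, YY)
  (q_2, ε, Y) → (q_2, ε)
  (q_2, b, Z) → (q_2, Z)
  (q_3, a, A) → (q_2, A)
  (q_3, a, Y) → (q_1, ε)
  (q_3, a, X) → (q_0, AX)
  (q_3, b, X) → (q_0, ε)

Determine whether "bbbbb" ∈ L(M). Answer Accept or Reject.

Accept

(q_0, bbbbb, Z) ⊢ (q_1, bbbbb, Z) ⊢ (q_2, bbbb, YZ) ⊢ (q_2, bbbb, Z) ⊢ (q_2, bbb, Z) ⊢ (q_2, bb, Z) ⊢ (q_2, b, Z) ⊢ (q_2, ε, Z)
All input consumed; state q_2 ∈ F.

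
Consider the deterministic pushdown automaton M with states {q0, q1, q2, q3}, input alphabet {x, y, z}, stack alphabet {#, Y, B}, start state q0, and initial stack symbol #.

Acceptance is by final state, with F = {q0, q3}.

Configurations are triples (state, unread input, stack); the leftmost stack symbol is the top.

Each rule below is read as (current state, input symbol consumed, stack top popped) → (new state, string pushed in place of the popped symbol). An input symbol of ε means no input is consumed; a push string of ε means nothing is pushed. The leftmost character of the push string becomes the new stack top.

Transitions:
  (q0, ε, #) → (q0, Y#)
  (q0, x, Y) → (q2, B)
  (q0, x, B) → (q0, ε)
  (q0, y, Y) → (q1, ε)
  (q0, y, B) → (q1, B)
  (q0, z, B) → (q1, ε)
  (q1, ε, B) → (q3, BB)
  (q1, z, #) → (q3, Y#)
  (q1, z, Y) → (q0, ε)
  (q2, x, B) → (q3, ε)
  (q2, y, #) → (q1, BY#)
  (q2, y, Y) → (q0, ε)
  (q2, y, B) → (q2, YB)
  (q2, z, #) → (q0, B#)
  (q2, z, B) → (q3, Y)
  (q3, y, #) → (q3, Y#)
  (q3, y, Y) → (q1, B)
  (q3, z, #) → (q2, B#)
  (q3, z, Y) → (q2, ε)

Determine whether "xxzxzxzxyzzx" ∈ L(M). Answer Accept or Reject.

Accept

(q0, xxzxzxzxyzzx, #) ⊢ (q0, xxzxzxzxyzzx, Y#) ⊢ (q2, xzxzxzxyzzx, B#) ⊢ (q3, zxzxzxyzzx, #) ⊢ (q2, xzxzxyzzx, B#) ⊢ (q3, zxzxyzzx, #) ⊢ (q2, xzxyzzx, B#) ⊢ (q3, zxyzzx, #) ⊢ (q2, xyzzx, B#) ⊢ (q3, yzzx, #) ⊢ (q3, zzx, Y#) ⊢ (q2, zx, #) ⊢ (q0, x, B#) ⊢ (q0, ε, #)
All input consumed; state q0 ∈ F.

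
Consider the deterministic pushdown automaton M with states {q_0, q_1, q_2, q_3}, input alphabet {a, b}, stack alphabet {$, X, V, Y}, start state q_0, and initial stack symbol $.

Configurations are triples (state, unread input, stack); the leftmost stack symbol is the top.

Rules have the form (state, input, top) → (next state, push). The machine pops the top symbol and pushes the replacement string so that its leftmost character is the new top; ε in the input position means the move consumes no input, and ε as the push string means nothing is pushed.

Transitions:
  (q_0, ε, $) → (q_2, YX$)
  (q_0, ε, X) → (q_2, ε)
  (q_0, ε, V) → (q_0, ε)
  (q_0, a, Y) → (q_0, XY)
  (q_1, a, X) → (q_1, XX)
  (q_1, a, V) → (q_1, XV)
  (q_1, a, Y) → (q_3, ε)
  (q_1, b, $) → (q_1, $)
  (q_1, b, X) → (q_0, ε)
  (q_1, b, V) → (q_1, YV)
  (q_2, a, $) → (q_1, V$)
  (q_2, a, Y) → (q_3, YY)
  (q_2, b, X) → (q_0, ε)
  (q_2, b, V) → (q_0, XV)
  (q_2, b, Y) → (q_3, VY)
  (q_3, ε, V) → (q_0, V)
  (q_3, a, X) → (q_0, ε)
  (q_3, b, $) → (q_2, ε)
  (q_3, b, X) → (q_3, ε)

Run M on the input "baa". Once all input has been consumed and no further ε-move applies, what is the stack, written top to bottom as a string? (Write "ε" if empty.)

YYX$

(q_0, baa, $) ⊢ (q_2, baa, YX$) ⊢ (q_3, aa, VYX$) ⊢ (q_0, aa, VYX$) ⊢ (q_0, aa, YX$) ⊢ (q_0, a, XYX$) ⊢ (q_2, a, YX$) ⊢ (q_3, ε, YYX$)
All input consumed in state q_3 with stack YYX$.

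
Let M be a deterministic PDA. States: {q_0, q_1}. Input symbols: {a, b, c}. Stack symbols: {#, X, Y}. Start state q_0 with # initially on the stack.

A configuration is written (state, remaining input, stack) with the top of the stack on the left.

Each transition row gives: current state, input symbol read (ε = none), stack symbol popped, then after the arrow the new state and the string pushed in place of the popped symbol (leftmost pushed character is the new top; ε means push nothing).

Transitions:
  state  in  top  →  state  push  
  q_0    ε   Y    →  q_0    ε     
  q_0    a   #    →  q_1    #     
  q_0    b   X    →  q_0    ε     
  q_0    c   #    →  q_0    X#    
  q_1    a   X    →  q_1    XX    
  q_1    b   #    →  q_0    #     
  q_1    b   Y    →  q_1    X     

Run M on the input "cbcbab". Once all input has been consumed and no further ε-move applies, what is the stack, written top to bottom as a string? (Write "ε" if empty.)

#

(q_0, cbcbab, #)
  read c, top #: go to q_0, push X# → (q_0, bcbab, X#)
  read b, top X: go to q_0, push ε → (q_0, cbab, #)
  read c, top #: go to q_0, push X# → (q_0, bab, X#)
  read b, top X: go to q_0, push ε → (q_0, ab, #)
  read a, top #: go to q_1, push # → (q_1, b, #)
  read b, top #: go to q_0, push # → (q_0, ε, #)
All input consumed in state q_0 with stack #.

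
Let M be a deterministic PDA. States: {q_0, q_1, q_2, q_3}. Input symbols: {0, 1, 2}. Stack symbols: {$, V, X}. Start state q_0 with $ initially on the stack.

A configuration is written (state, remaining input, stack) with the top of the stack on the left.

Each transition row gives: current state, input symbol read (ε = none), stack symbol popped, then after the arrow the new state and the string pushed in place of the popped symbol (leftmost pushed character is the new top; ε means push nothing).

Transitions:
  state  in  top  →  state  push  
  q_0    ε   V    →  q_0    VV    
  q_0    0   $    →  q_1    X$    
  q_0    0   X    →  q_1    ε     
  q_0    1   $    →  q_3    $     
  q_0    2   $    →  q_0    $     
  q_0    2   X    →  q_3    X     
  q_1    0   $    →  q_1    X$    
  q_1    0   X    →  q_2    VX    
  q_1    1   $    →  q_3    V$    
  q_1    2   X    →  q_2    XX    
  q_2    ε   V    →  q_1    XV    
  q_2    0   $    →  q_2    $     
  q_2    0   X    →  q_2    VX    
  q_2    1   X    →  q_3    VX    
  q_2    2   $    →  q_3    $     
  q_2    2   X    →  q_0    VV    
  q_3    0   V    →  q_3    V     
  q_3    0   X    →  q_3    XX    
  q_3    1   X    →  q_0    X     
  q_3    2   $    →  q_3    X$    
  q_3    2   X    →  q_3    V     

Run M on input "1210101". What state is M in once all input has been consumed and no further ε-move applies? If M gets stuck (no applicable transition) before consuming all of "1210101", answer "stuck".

(q_0, 1210101, $)
  read 1, top $: go to q_3, push $ → (q_3, 210101, $)
  read 2, top $: go to q_3, push X$ → (q_3, 10101, X$)
  read 1, top X: go to q_0, push X → (q_0, 0101, X$)
  read 0, top X: go to q_1, push ε → (q_1, 101, $)
  read 1, top $: go to q_3, push V$ → (q_3, 01, V$)
  read 0, top V: go to q_3, push V → (q_3, 1, V$)
No transition for (q_3, 1, top V); M blocks with input 1 remaining.

stuck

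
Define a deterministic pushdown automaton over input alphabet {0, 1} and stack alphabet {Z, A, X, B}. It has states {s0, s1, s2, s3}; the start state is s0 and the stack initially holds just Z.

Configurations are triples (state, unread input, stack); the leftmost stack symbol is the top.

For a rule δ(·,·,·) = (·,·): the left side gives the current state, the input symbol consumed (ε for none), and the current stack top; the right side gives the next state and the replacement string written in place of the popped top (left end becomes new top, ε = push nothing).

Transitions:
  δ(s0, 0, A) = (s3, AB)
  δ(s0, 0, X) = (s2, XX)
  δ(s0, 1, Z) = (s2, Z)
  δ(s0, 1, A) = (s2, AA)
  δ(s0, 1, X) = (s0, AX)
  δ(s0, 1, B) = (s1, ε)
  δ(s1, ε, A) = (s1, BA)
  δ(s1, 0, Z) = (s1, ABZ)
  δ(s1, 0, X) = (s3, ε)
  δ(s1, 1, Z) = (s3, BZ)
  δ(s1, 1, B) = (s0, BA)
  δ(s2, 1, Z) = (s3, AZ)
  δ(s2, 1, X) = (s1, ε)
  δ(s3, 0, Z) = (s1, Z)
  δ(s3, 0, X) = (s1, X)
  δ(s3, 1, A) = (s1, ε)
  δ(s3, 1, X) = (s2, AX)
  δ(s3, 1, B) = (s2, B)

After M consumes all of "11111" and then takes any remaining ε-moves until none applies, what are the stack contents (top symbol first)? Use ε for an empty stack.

BZ

(s0, 11111, Z)
  read 1, top Z: go to s2, push Z → (s2, 1111, Z)
  read 1, top Z: go to s3, push AZ → (s3, 111, AZ)
  read 1, top A: go to s1, push ε → (s1, 11, Z)
  read 1, top Z: go to s3, push BZ → (s3, 1, BZ)
  read 1, top B: go to s2, push B → (s2, ε, BZ)
All input consumed in state s2 with stack BZ.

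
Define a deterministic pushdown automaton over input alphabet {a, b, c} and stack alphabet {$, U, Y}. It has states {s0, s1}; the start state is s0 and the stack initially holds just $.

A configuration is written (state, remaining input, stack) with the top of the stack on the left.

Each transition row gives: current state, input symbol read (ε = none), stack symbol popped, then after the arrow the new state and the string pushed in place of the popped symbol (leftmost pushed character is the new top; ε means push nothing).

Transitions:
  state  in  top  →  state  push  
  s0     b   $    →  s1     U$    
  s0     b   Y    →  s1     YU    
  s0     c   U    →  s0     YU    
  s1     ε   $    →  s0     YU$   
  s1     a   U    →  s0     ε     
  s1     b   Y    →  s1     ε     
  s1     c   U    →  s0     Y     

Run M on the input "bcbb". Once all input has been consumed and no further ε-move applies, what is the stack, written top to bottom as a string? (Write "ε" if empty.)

(s0, bcbb, $)
  read b, top $: go to s1, push U$ → (s1, cbb, U$)
  read c, top U: go to s0, push Y → (s0, bb, Y$)
  read b, top Y: go to s1, push YU → (s1, b, YU$)
  read b, top Y: go to s1, push ε → (s1, ε, U$)
All input consumed in state s1 with stack U$.

U$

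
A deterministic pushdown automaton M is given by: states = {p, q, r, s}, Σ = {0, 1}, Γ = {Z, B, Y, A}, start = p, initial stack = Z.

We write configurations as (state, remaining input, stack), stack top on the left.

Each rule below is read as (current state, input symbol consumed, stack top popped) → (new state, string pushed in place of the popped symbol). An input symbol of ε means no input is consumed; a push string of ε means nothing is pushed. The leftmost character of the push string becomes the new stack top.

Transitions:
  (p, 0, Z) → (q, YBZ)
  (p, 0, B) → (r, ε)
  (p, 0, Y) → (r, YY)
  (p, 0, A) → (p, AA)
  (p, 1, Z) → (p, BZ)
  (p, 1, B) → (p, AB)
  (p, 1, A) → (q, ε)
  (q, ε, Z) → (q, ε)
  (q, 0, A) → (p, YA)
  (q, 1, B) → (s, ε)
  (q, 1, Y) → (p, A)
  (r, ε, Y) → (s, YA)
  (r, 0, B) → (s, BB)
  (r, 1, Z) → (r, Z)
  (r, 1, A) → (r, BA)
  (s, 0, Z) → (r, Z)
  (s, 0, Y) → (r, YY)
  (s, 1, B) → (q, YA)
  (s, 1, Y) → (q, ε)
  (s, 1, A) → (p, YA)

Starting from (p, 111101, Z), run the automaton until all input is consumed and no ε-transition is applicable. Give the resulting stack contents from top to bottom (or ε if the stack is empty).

Z

(p, 111101, Z)
  read 1, top Z: go to p, push BZ → (p, 11101, BZ)
  read 1, top B: go to p, push AB → (p, 1101, ABZ)
  read 1, top A: go to q, push ε → (q, 101, BZ)
  read 1, top B: go to s, push ε → (s, 01, Z)
  read 0, top Z: go to r, push Z → (r, 1, Z)
  read 1, top Z: go to r, push Z → (r, ε, Z)
All input consumed in state r with stack Z.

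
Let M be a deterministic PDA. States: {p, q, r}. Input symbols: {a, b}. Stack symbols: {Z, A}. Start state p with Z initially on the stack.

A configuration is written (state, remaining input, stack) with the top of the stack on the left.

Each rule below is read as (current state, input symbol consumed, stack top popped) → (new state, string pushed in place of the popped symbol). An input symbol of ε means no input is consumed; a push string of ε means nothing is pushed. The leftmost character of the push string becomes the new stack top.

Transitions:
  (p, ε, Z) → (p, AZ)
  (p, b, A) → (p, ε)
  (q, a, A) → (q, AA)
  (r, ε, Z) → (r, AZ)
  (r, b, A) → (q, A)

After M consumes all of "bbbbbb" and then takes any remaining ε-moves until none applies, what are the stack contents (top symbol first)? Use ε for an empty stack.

(p, bbbbbb, Z)
  ε-move, top Z: go to p, push AZ → (p, bbbbbb, AZ)
  read b, top A: go to p, push ε → (p, bbbbb, Z)
  ε-move, top Z: go to p, push AZ → (p, bbbbb, AZ)
  read b, top A: go to p, push ε → (p, bbbb, Z)
  ε-move, top Z: go to p, push AZ → (p, bbbb, AZ)
  read b, top A: go to p, push ε → (p, bbb, Z)
  ε-move, top Z: go to p, push AZ → (p, bbb, AZ)
  read b, top A: go to p, push ε → (p, bb, Z)
  ε-move, top Z: go to p, push AZ → (p, bb, AZ)
  read b, top A: go to p, push ε → (p, b, Z)
  ε-move, top Z: go to p, push AZ → (p, b, AZ)
  read b, top A: go to p, push ε → (p, ε, Z)
  ε-move, top Z: go to p, push AZ → (p, ε, AZ)
All input consumed in state p with stack AZ.

AZ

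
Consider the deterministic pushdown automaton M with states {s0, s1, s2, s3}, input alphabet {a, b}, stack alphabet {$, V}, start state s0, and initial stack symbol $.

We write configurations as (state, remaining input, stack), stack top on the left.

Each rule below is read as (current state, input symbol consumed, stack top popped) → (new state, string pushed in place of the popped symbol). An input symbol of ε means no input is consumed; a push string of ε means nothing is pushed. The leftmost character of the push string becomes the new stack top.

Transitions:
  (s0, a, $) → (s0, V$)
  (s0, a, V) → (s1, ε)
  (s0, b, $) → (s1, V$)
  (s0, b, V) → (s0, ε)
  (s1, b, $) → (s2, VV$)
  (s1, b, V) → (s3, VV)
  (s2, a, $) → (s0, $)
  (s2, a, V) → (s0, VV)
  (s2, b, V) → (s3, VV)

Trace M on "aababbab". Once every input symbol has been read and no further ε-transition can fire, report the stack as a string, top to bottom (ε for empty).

VV$

(s0, aababbab, $) ⊢ (s0, ababbab, V$) ⊢ (s1, babbab, $) ⊢ (s2, abbab, VV$) ⊢ (s0, bbab, VVV$) ⊢ (s0, bab, VV$) ⊢ (s0, ab, V$) ⊢ (s1, b, $) ⊢ (s2, ε, VV$)
All input consumed in state s2 with stack VV$.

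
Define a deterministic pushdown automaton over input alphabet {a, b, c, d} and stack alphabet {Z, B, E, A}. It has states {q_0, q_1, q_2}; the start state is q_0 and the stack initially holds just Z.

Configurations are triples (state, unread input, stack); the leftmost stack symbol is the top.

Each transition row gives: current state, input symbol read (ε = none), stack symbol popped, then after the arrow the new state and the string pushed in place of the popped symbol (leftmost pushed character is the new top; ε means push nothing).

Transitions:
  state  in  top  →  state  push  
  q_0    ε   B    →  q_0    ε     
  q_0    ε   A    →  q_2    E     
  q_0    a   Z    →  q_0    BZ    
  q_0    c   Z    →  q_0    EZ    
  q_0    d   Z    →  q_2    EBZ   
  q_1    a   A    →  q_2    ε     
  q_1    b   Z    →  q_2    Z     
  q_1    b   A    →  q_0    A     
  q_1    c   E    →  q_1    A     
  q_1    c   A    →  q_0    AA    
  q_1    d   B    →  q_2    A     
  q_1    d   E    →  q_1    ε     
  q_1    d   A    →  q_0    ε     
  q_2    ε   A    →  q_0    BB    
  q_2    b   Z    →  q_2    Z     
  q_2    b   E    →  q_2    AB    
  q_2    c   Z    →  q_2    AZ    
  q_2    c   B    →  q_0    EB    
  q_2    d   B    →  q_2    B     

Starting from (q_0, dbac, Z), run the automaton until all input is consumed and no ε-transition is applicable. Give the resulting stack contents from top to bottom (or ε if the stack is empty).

EZ

(q_0, dbac, Z)
  read d, top Z: go to q_2, push EBZ → (q_2, bac, EBZ)
  read b, top E: go to q_2, push AB → (q_2, ac, ABBZ)
  ε-move, top A: go to q_0, push BB → (q_0, ac, BBBBZ)
  ε-move, top B: go to q_0, push ε → (q_0, ac, BBBZ)
  ε-move, top B: go to q_0, push ε → (q_0, ac, BBZ)
  ε-move, top B: go to q_0, push ε → (q_0, ac, BZ)
  ε-move, top B: go to q_0, push ε → (q_0, ac, Z)
  read a, top Z: go to q_0, push BZ → (q_0, c, BZ)
  ε-move, top B: go to q_0, push ε → (q_0, c, Z)
  read c, top Z: go to q_0, push EZ → (q_0, ε, EZ)
All input consumed in state q_0 with stack EZ.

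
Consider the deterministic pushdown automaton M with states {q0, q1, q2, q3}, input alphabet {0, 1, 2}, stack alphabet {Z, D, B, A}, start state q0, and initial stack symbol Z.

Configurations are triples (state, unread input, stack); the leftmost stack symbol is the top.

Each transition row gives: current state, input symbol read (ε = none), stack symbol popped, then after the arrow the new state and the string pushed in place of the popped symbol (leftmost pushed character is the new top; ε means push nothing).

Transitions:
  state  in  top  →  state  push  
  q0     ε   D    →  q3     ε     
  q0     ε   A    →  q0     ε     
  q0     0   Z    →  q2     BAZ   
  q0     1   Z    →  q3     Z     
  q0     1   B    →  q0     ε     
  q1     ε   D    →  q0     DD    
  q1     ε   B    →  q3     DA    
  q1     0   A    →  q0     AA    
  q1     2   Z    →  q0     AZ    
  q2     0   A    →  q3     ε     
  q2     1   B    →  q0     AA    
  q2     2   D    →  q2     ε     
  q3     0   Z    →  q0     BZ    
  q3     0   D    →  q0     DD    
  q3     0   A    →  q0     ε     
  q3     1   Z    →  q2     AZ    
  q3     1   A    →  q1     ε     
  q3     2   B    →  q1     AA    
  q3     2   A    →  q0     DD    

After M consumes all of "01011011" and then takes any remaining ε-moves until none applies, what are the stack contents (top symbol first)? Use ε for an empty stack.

Z

(q0, 01011011, Z) ⊢ (q2, 1011011, BAZ) ⊢ (q0, 011011, AAAZ) ⊢ (q0, 011011, AAZ) ⊢ (q0, 011011, AZ) ⊢ (q0, 011011, Z) ⊢ (q2, 11011, BAZ) ⊢ (q0, 1011, AAAZ) ⊢ (q0, 1011, AAZ) ⊢ (q0, 1011, AZ) ⊢ (q0, 1011, Z) ⊢ (q3, 011, Z) ⊢ (q0, 11, BZ) ⊢ (q0, 1, Z) ⊢ (q3, ε, Z)
All input consumed in state q3 with stack Z.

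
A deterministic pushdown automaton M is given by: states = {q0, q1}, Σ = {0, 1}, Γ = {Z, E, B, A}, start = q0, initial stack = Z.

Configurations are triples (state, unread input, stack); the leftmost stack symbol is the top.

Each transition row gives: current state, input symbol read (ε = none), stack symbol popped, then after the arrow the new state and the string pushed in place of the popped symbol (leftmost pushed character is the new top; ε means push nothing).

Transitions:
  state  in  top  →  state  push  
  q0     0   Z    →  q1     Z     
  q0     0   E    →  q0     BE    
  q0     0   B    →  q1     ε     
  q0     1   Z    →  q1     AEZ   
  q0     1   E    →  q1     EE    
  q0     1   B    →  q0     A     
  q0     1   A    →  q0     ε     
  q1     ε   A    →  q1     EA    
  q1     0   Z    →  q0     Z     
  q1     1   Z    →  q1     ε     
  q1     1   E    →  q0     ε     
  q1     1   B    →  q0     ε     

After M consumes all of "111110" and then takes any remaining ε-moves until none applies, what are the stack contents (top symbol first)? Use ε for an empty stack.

BEZ

(q0, 111110, Z)
  read 1, top Z: go to q1, push AEZ → (q1, 11110, AEZ)
  ε-move, top A: go to q1, push EA → (q1, 11110, EAEZ)
  read 1, top E: go to q0, push ε → (q0, 1110, AEZ)
  read 1, top A: go to q0, push ε → (q0, 110, EZ)
  read 1, top E: go to q1, push EE → (q1, 10, EEZ)
  read 1, top E: go to q0, push ε → (q0, 0, EZ)
  read 0, top E: go to q0, push BE → (q0, ε, BEZ)
All input consumed in state q0 with stack BEZ.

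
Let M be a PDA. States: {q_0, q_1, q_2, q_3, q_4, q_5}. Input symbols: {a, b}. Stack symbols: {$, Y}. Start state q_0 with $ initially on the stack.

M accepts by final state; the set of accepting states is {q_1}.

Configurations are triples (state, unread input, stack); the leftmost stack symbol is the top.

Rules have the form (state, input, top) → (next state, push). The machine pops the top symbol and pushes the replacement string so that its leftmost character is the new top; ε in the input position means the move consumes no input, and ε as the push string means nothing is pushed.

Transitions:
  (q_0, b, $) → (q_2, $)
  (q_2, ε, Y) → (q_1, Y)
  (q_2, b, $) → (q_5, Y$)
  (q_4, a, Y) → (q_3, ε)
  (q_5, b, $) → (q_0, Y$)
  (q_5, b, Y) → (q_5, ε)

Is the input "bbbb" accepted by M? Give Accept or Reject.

No computation consumes all input and reaches a final state.

Reject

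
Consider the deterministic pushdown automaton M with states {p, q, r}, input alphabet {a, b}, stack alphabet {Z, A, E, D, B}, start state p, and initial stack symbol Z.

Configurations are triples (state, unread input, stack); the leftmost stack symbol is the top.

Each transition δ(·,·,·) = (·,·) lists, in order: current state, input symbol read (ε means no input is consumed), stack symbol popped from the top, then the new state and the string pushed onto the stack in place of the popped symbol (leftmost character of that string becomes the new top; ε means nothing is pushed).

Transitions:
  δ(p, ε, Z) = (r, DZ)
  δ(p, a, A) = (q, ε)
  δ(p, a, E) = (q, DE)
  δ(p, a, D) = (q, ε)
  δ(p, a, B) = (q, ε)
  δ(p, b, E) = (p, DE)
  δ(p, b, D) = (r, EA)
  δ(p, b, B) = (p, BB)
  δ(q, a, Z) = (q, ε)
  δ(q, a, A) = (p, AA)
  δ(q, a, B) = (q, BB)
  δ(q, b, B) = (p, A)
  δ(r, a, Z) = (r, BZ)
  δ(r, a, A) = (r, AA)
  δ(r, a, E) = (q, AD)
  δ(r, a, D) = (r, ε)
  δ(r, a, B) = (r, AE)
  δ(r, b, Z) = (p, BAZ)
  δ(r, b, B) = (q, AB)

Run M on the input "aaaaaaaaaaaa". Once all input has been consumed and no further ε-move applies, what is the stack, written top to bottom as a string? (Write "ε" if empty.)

AAAAAAAAAAEZ

(p, aaaaaaaaaaaa, Z)
  ε-move, top Z: go to r, push DZ → (r, aaaaaaaaaaaa, DZ)
  read a, top D: go to r, push ε → (r, aaaaaaaaaaa, Z)
  read a, top Z: go to r, push BZ → (r, aaaaaaaaaa, BZ)
  read a, top B: go to r, push AE → (r, aaaaaaaaa, AEZ)
  read a, top A: go to r, push AA → (r, aaaaaaaa, AAEZ)
  read a, top A: go to r, push AA → (r, aaaaaaa, AAAEZ)
  read a, top A: go to r, push AA → (r, aaaaaa, AAAAEZ)
  read a, top A: go to r, push AA → (r, aaaaa, AAAAAEZ)
  read a, top A: go to r, push AA → (r, aaaa, AAAAAAEZ)
  read a, top A: go to r, push AA → (r, aaa, AAAAAAAEZ)
  read a, top A: go to r, push AA → (r, aa, AAAAAAAAEZ)
  read a, top A: go to r, push AA → (r, a, AAAAAAAAAEZ)
  read a, top A: go to r, push AA → (r, ε, AAAAAAAAAAEZ)
All input consumed in state r with stack AAAAAAAAAAEZ.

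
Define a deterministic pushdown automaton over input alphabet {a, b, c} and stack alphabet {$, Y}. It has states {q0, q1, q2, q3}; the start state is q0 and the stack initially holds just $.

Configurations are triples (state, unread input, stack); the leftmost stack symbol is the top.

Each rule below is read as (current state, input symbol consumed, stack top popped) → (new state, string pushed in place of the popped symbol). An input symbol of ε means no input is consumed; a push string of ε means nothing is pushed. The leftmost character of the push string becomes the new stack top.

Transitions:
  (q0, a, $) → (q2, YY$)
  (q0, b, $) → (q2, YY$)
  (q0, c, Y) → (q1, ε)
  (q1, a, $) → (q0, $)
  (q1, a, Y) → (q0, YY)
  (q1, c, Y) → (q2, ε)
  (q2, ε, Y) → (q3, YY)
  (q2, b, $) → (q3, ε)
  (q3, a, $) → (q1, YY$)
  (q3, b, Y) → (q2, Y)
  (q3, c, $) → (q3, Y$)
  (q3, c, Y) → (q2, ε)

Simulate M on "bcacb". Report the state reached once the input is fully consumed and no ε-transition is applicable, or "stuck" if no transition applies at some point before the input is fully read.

stuck

(q0, bcacb, $) ⊢ (q2, cacb, YY$) ⊢ (q3, cacb, YYY$) ⊢ (q2, acb, YY$) ⊢ (q3, acb, YYY$)
No transition for (q3, a, top Y); M blocks with input acb remaining.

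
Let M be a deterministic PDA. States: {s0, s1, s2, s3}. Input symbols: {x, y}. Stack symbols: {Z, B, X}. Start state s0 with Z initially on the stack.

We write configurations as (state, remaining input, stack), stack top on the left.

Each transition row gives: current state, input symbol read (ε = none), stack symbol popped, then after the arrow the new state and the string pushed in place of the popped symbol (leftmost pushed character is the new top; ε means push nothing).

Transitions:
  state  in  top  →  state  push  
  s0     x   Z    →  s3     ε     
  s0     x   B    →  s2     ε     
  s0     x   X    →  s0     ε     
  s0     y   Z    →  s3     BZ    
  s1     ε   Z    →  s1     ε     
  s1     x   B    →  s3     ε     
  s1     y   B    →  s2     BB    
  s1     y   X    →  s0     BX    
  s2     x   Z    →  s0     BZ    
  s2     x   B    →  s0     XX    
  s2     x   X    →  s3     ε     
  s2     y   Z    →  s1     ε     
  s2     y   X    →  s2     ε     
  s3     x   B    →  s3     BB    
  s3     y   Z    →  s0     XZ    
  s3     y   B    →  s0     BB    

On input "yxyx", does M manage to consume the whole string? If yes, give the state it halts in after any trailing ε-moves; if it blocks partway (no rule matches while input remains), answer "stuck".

s2

(s0, yxyx, Z) ⊢ (s3, xyx, BZ) ⊢ (s3, yx, BBZ) ⊢ (s0, x, BBBZ) ⊢ (s2, ε, BBZ)
All input consumed; M is in state s2.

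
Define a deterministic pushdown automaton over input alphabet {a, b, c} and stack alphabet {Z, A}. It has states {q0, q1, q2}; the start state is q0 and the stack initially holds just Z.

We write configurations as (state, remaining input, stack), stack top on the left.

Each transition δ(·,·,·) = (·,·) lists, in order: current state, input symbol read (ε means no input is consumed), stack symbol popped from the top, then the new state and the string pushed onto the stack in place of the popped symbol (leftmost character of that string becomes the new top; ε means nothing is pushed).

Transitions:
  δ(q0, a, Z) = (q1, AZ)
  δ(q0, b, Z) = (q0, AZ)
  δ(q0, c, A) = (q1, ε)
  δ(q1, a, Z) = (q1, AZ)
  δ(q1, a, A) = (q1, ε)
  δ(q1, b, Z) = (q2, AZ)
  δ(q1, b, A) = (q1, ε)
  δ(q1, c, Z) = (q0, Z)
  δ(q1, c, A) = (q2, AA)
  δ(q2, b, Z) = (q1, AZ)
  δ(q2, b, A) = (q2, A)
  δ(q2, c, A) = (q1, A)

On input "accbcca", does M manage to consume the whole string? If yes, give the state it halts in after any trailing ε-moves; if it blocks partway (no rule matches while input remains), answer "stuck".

(q0, accbcca, Z)
  read a, top Z: go to q1, push AZ → (q1, ccbcca, AZ)
  read c, top A: go to q2, push AA → (q2, cbcca, AAZ)
  read c, top A: go to q1, push A → (q1, bcca, AAZ)
  read b, top A: go to q1, push ε → (q1, cca, AZ)
  read c, top A: go to q2, push AA → (q2, ca, AAZ)
  read c, top A: go to q1, push A → (q1, a, AAZ)
  read a, top A: go to q1, push ε → (q1, ε, AZ)
All input consumed; M is in state q1.

q1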